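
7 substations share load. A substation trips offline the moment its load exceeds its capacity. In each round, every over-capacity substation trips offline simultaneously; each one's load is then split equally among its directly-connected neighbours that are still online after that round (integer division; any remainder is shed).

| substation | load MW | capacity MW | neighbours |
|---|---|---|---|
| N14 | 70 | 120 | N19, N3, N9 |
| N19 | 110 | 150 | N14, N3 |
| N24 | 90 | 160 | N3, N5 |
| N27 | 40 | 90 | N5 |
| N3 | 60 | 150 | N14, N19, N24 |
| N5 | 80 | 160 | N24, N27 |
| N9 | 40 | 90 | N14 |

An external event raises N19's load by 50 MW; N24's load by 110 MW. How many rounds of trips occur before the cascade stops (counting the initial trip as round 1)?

Round 1 — N19 at 160 > 150; N24 at 200 > 160. N19, N24 trip offline.
  N19 sheds 160 MW to N14, N3: 80 each.
    N14: 70+80 = 150 > 120
    N3: 60+80 = 140 ≤ 150
  N24 sheds 200 MW to N3, N5: 100 each.
    N3: 140+100 = 240 > 150
    N5: 80+100 = 180 > 160
Round 2 — N14, N3, N5 trip offline.
  N14 sheds 150 MW to N9: 150 each.
    N9: 40+150 = 190 > 90
  N3 sheds 240 MW: no online neighbours, lost.
  N5 sheds 180 MW to N27: 180 each.
    N27: 40+180 = 220 > 90
Round 3 — N27, N9 trip offline.
  N27 sheds 220 MW: no online neighbours, lost.
  N9 sheds 190 MW: no online neighbours, lost.
No further trips.

3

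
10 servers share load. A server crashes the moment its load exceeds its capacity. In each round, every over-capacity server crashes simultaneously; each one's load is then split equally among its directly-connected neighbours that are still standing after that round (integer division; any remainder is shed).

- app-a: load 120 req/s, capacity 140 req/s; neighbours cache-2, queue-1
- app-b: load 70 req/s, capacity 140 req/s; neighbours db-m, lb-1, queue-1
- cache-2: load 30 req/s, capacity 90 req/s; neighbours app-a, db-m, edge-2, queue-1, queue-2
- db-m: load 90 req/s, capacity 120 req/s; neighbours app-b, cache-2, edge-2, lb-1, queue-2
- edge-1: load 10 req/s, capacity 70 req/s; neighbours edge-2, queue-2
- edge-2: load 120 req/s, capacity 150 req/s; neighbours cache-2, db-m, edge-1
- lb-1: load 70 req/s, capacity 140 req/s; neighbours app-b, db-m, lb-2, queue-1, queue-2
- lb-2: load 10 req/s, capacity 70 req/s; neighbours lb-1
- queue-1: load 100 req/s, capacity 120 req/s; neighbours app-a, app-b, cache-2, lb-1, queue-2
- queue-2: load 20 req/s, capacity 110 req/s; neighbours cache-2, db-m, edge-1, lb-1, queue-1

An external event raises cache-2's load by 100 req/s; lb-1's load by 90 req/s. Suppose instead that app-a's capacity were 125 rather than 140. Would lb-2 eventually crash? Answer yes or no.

With app-a's capacity at 125:
Round 1 — cache-2 at 130 > 90; lb-1 at 160 > 140. cache-2, lb-1 crash.
  cache-2 sheds 130 req/s to app-a, db-m, edge-2, queue-1, queue-2: 26 each.
    app-a: 120+26 = 146 > 125
    db-m: 90+26 = 116 ≤ 120
    edge-2: 120+26 = 146 ≤ 150
    queue-1: 100+26 = 126 > 120
    queue-2: 20+26 = 46 ≤ 110
  lb-1 sheds 160 req/s to app-b, db-m, lb-2, queue-1, queue-2: 32 each.
    app-b: 70+32 = 102 ≤ 140
    db-m: 116+32 = 148 > 120
    lb-2: 10+32 = 42 ≤ 70
    queue-1: 126+32 = 158 > 120
    queue-2: 46+32 = 78 ≤ 110
Round 2 — app-a, db-m, queue-1 crash.
  app-a sheds 146 req/s: no online neighbours, lost.
  db-m sheds 148 req/s to app-b, edge-2, queue-2: 49 each (1 lost).
    app-b: 102+49 = 151 > 140
    edge-2: 146+49 = 195 > 150
    queue-2: 78+49 = 127 > 110
  queue-1 sheds 158 req/s to app-b, queue-2: 79 each.
    app-b: 151+79 = 230 > 140
    queue-2: 127+79 = 206 > 110
Round 3 — app-b, edge-2, queue-2 crash.
  app-b sheds 230 req/s: no online neighbours, lost.
  edge-2 sheds 195 req/s to edge-1: 195 each.
    edge-1: 10+195 = 205 > 70
  queue-2 sheds 206 req/s to edge-1: 206 each.
    edge-1: 205+206 = 411 > 70
Round 4 — edge-1 crashes.
  edge-1 sheds 411 req/s: no online neighbours, lost.
No further crashes.

no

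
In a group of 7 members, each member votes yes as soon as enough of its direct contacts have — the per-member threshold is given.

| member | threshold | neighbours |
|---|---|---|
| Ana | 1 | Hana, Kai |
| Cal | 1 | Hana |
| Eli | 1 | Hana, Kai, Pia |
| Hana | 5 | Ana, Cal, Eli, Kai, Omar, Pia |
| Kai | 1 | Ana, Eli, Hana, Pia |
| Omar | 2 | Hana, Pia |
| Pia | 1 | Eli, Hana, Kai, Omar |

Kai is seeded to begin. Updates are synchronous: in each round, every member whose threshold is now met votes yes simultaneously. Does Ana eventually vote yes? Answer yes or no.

Round 1 — Kai votes yes (initial).
Round 2 — checking thresholds:
  Ana: 1 of 2 neighbours ≥ 1, votes yes.
  Eli: 1 of 3 neighbours ≥ 1, votes yes.
  Hana: 1 of 6 neighbours < 5, not yet.
  Pia: 1 of 4 neighbours ≥ 1, votes yes.
Round 3 — no new yes votes; cascade stops.

yes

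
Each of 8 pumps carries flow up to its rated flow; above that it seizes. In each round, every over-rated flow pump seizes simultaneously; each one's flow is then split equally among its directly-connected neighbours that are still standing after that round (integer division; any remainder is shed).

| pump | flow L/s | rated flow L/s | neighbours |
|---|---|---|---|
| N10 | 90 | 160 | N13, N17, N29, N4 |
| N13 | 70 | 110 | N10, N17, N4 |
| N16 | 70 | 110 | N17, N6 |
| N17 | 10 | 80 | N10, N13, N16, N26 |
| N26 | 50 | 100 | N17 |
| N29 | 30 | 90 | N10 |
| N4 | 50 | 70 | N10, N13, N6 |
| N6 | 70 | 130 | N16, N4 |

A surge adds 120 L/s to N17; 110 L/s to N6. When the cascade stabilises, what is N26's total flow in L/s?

Round 1 — N17 at 130 > 80; N6 at 180 > 130. N17, N6 seize.
  N17 sheds 130 L/s to N10, N13, N16, N26: 32 each (2 lost).
    N10: 90+32 = 122 ≤ 160
    N13: 70+32 = 102 ≤ 110
    N16: 70+32 = 102 ≤ 110
    N26: 50+32 = 82 ≤ 100
  N6 sheds 180 L/s to N16, N4: 90 each.
    N16: 102+90 = 192 > 110
    N4: 50+90 = 140 > 70
Round 2 — N16, N4 seize.
  N16 sheds 192 L/s: no online neighbours, lost.
  N4 sheds 140 L/s to N10, N13: 70 each.
    N10: 122+70 = 192 > 160
    N13: 102+70 = 172 > 110
Round 3 — N10, N13 seize.
  N10 sheds 192 L/s to N29: 192 each.
    N29: 30+192 = 222 > 90
  N13 sheds 172 L/s: no online neighbours, lost.
Round 4 — N29 seizes.
  N29 sheds 222 L/s: no online neighbours, lost.
No further seizures.

82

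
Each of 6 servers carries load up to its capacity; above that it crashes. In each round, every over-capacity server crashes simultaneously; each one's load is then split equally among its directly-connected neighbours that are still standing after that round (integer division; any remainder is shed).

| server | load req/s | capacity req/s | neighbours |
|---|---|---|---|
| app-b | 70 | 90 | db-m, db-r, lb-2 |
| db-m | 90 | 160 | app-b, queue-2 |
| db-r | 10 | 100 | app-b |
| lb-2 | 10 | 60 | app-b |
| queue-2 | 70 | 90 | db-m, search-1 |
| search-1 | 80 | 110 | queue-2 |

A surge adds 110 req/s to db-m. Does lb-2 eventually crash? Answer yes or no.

yes

Round 1 — db-m at 200 > 160. db-m crashes.
  db-m sheds 200 req/s to app-b, queue-2: 100 each.
    app-b: 70+100 = 170 > 90
    queue-2: 70+100 = 170 > 90
Round 2 — app-b, queue-2 crash.
  app-b sheds 170 req/s to db-r, lb-2: 85 each.
    db-r: 10+85 = 95 ≤ 100
    lb-2: 10+85 = 95 > 60
  queue-2 sheds 170 req/s to search-1: 170 each.
    search-1: 80+170 = 250 > 110
Round 3 — lb-2, search-1 crash.
  lb-2 sheds 95 req/s: no online neighbours, lost.
  search-1 sheds 250 req/s: no online neighbours, lost.
No further crashes.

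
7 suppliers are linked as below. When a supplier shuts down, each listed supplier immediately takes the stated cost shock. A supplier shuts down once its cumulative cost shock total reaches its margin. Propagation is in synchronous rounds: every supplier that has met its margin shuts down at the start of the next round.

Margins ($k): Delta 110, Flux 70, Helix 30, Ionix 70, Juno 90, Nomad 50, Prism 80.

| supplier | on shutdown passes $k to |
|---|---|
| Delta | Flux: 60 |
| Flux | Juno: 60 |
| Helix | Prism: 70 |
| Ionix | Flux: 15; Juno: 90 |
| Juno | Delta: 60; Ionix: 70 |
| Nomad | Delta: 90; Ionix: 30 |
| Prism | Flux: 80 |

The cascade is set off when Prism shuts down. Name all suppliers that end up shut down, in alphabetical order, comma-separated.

Flux, Prism

Round 1 — Prism shuts down (initial).
  Flux: +80 → 80 ≥ 70
Round 2 — Flux shuts down.
  Juno: +60 → 60 < 90
No further shutdowns.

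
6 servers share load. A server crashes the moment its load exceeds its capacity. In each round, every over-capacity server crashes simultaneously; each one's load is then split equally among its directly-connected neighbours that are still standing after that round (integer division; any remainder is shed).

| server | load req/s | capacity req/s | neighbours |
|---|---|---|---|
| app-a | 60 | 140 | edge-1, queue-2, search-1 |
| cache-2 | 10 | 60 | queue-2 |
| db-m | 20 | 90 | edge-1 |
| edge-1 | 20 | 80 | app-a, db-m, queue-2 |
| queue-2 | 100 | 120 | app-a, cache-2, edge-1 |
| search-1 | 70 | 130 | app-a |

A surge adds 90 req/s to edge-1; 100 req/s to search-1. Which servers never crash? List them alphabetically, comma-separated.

db-m

Round 1 — edge-1 at 110 > 80; search-1 at 170 > 130. edge-1, search-1 crash.
  edge-1 sheds 110 req/s to app-a, db-m, queue-2: 36 each (2 lost).
    app-a: 60+36 = 96 ≤ 140
    db-m: 20+36 = 56 ≤ 90
    queue-2: 100+36 = 136 > 120
  search-1 sheds 170 req/s to app-a: 170 each.
    app-a: 96+170 = 266 > 140
Round 2 — app-a, queue-2 crash.
  app-a sheds 266 req/s: no online neighbours, lost.
  queue-2 sheds 136 req/s to cache-2: 136 each.
    cache-2: 10+136 = 146 > 60
Round 3 — cache-2 crashes.
  cache-2 sheds 146 req/s: no online neighbours, lost.
No further crashes.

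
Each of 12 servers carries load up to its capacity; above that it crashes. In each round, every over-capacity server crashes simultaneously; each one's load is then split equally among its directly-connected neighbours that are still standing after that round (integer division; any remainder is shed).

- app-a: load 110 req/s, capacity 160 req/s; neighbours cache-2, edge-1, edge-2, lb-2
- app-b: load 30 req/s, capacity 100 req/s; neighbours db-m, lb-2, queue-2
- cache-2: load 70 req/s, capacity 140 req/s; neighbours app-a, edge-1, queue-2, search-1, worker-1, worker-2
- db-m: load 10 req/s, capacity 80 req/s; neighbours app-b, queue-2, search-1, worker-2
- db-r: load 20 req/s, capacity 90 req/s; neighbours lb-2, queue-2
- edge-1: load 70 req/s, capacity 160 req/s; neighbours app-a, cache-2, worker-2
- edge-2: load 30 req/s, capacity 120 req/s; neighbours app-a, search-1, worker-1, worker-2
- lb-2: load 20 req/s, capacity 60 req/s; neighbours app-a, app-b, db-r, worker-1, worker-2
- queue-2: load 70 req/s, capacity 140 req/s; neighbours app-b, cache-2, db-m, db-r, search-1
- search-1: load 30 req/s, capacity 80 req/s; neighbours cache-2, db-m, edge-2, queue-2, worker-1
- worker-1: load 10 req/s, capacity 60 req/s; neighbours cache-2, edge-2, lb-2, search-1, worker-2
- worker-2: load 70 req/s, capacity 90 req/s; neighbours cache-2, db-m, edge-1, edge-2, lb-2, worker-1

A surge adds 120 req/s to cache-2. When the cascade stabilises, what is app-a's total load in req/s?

141

Round 1 — cache-2 at 190 > 140. cache-2 crashes.
  cache-2 sheds 190 req/s to app-a, edge-1, queue-2, search-1, worker-1, worker-2: 31 each (4 lost).
    app-a: 110+31 = 141 ≤ 160
    edge-1: 70+31 = 101 ≤ 160
    queue-2: 70+31 = 101 ≤ 140
    search-1: 30+31 = 61 ≤ 80
    worker-1: 10+31 = 41 ≤ 60
    worker-2: 70+31 = 101 > 90
Round 2 — worker-2 crashes.
  worker-2 sheds 101 req/s to db-m, edge-1, edge-2, lb-2, worker-1: 20 each (1 lost).
    db-m: 10+20 = 30 ≤ 80
    edge-1: 101+20 = 121 ≤ 160
    edge-2: 30+20 = 50 ≤ 120
    lb-2: 20+20 = 40 ≤ 60
    worker-1: 41+20 = 61 > 60
Round 3 — worker-1 crashes.
  worker-1 sheds 61 req/s to edge-2, lb-2, search-1: 20 each (1 lost).
    edge-2: 50+20 = 70 ≤ 120
    lb-2: 40+20 = 60 ≤ 60
    search-1: 61+20 = 81 > 80
Round 4 — search-1 crashes.
  search-1 sheds 81 req/s to db-m, edge-2, queue-2: 27 each.
    db-m: 30+27 = 57 ≤ 80
    edge-2: 70+27 = 97 ≤ 120
    queue-2: 101+27 = 128 ≤ 140
No further crashes.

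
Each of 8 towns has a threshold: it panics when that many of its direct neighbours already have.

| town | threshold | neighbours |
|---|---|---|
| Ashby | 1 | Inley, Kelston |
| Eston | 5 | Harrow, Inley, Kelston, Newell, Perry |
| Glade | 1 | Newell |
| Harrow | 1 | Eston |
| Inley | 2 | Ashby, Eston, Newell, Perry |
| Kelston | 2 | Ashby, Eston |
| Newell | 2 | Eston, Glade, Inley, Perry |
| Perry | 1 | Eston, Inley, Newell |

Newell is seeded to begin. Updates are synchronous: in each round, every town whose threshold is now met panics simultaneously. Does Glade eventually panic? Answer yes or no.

yes

Round 1 — Newell panics (initial).
Round 2 — checking thresholds:
  Eston: 1 of 5 neighbours < 5, not yet.
  Glade: 1 of 1 neighbours ≥ 1, panics.
  Inley: 1 of 4 neighbours < 2, not yet.
  Perry: 1 of 3 neighbours ≥ 1, panics.
Round 3 — checking thresholds:
  Eston: 2 of 5 neighbours < 5, not yet.
  Inley: 2 of 4 neighbours ≥ 2, panics.
Round 4 — checking thresholds:
  Ashby: 1 of 2 neighbours ≥ 1, panics.
  Eston: 3 of 5 neighbours < 5, not yet.
Round 5 — no new panics; cascade stops.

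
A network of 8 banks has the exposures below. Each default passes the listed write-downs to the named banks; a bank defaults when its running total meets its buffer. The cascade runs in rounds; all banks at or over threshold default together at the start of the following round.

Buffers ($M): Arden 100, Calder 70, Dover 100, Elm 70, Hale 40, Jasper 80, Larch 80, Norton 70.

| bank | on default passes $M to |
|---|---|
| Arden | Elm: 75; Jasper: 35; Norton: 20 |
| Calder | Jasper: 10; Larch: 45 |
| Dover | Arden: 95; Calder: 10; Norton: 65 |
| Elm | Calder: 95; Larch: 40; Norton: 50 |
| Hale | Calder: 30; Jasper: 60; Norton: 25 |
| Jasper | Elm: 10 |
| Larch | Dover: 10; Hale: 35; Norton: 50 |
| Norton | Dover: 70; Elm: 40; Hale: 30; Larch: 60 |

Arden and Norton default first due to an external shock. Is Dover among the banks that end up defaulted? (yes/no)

Round 1 — Arden, Norton default (initial).
  Dover: +70 → 70 < 100
  Elm: +75+40 → 115 ≥ 70
  Hale: +30 → 30 < 40
  Jasper: +35 → 35 < 80
  Larch: +60 → 60 < 80
Round 2 — Elm defaults.
  Calder: +95 → 95 ≥ 70
  Larch: +40 → 100 ≥ 80
Round 3 — Calder, Larch default.
  Dover: +10 → 80 < 100
  Hale: +35 → 65 ≥ 40
  Jasper: +10 → 45 < 80
Round 4 — Hale defaults.
  Jasper: +60 → 105 ≥ 80
Round 5 — Jasper defaults.
No further defaults.

no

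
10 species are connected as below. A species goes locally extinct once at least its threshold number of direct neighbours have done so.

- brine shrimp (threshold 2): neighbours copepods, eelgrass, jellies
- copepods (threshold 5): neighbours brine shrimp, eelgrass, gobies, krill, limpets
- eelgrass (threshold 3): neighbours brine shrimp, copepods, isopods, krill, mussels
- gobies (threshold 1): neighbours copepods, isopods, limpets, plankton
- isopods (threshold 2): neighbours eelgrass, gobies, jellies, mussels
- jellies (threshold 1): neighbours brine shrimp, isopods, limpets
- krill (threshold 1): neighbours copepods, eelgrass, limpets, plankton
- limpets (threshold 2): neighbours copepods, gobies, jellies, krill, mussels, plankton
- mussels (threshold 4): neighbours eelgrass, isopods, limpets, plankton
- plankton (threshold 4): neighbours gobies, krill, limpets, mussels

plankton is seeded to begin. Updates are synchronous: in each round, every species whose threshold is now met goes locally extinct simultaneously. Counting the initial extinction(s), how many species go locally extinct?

Round 1 — plankton goes locally extinct (initial).
Round 2 — checking thresholds:
  gobies: 1 of 4 neighbours ≥ 1, goes locally extinct.
  krill: 1 of 4 neighbours ≥ 1, goes locally extinct.
  limpets: 1 of 6 neighbours < 2, holds.
  mussels: 1 of 4 neighbours < 4, holds.
Round 3 — checking thresholds:
  copepods: 2 of 5 neighbours < 5, holds.
  eelgrass: 1 of 5 neighbours < 3, holds.
  isopods: 1 of 4 neighbours < 2, holds.
  limpets: 3 of 6 neighbours ≥ 2, goes locally extinct.
  mussels: 1 of 4 neighbours < 4, holds.
Round 4 — checking thresholds:
  copepods: 3 of 5 neighbours < 5, holds.
  eelgrass: 1 of 5 neighbours < 3, holds.
  isopods: 1 of 4 neighbours < 2, holds.
  jellies: 1 of 3 neighbours ≥ 1, goes locally extinct.
  mussels: 2 of 4 neighbours < 4, holds.
Round 5 — checking thresholds:
  brine shrimp: 1 of 3 neighbours < 2, holds.
  copepods: 3 of 5 neighbours < 5, holds.
  eelgrass: 1 of 5 neighbours < 3, holds.
  isopods: 2 of 4 neighbours ≥ 2, goes locally extinct.
  mussels: 2 of 4 neighbours < 4, holds.
Round 6 — no new extinctions; cascade stops.

6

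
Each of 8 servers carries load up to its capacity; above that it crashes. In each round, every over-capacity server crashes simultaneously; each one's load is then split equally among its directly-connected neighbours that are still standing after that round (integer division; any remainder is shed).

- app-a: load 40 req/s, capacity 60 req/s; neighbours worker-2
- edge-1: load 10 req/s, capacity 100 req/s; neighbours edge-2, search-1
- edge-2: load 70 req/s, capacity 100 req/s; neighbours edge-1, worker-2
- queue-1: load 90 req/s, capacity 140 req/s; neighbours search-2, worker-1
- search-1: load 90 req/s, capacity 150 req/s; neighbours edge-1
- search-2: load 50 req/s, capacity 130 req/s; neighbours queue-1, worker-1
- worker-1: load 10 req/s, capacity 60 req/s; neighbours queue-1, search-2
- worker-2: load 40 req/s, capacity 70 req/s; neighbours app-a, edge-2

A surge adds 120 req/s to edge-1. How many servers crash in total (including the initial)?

5

Round 1 — edge-1 at 130 > 100. edge-1 crashes.
  edge-1 sheds 130 req/s to edge-2, search-1: 65 each.
    edge-2: 70+65 = 135 > 100
    search-1: 90+65 = 155 > 150
Round 2 — edge-2, search-1 crash.
  edge-2 sheds 135 req/s to worker-2: 135 each.
    worker-2: 40+135 = 175 > 70
  search-1 sheds 155 req/s: no online neighbours, lost.
Round 3 — worker-2 crashes.
  worker-2 sheds 175 req/s to app-a: 175 each.
    app-a: 40+175 = 215 > 60
Round 4 — app-a crashes.
  app-a sheds 215 req/s: no online neighbours, lost.
No further crashes.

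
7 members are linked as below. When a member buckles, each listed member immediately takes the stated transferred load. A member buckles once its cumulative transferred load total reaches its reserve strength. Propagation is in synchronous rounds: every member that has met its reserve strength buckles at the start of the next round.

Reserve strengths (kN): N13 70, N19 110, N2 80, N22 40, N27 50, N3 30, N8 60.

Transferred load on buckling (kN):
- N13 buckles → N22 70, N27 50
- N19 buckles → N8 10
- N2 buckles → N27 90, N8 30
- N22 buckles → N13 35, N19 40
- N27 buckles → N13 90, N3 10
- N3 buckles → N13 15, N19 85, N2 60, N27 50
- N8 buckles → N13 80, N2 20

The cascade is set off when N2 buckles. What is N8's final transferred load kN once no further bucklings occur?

30

Round 1 — N2 buckles (initial).
  N27: +90 → 90 ≥ 50
  N8: +30 → 30 < 60
Round 2 — N27 buckles.
  N13: +90 → 90 ≥ 70
  N3: +10 → 10 < 30
Round 3 — N13 buckles.
  N22: +70 → 70 ≥ 40
Round 4 — N22 buckles.
  N19: +40 → 40 < 110
No further bucklings.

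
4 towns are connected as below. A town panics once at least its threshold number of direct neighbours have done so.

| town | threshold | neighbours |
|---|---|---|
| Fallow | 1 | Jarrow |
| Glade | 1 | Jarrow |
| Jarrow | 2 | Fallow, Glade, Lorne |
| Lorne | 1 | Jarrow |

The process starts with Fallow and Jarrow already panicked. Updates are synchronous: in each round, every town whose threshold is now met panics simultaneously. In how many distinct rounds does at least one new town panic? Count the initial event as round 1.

2

Round 1 — Fallow, Jarrow panic (initial).
Round 2 — checking thresholds:
  Glade: 1 of 1 neighbours ≥ 1, panics.
  Lorne: 1 of 1 neighbours ≥ 1, panics.
Round 3 — no new panics; cascade stops.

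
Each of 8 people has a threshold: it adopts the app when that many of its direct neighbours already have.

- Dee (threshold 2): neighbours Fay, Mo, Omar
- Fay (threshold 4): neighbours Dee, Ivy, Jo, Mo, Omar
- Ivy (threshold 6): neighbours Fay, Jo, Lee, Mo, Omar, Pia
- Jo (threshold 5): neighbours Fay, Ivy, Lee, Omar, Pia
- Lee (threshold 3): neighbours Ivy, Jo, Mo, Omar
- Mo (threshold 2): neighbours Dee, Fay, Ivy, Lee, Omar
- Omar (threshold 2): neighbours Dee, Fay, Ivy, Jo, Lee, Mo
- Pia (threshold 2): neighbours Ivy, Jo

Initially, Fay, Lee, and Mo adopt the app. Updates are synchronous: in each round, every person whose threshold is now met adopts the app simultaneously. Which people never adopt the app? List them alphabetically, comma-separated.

Round 1 — Fay, Lee, Mo adopt the app (initial).
Round 2 — checking thresholds:
  Dee: 2 of 3 neighbours ≥ 2, adopts the app.
  Ivy: 3 of 6 neighbours < 6, not yet.
  Jo: 2 of 5 neighbours < 5, not yet.
  Omar: 3 of 6 neighbours ≥ 2, adopts the app.
Round 3 — no new adoptions; cascade stops.

Ivy, Jo, Pia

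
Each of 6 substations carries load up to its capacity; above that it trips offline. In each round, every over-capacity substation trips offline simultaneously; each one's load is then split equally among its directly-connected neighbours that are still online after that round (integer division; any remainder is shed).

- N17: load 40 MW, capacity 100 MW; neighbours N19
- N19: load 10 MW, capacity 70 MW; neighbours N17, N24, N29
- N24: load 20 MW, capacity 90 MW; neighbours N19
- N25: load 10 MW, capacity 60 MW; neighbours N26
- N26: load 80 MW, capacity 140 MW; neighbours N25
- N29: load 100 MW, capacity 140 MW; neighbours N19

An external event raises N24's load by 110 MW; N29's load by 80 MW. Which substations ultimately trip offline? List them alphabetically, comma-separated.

N17, N19, N24, N29

Round 1 — N24 at 130 > 90; N29 at 180 > 140. N24, N29 trip offline.
  N24 sheds 130 MW to N19: 130 each.
    N19: 10+130 = 140 > 70
  N29 sheds 180 MW to N19: 180 each.
    N19: 140+180 = 320 > 70
Round 2 — N19 trips offline.
  N19 sheds 320 MW to N17: 320 each.
    N17: 40+320 = 360 > 100
Round 3 — N17 trips offline.
  N17 sheds 360 MW: no online neighbours, lost.
No further trips.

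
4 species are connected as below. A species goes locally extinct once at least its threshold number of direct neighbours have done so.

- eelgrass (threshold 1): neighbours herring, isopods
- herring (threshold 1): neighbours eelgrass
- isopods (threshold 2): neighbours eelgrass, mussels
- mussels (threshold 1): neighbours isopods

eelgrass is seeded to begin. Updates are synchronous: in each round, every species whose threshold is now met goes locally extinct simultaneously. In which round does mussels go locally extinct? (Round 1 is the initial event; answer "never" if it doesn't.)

Round 1 — eelgrass goes locally extinct (initial).
Round 2 — checking thresholds:
  herring: 1 of 1 neighbours ≥ 1, goes locally extinct.
  isopods: 1 of 2 neighbours < 2, below threshold.
Round 3 — no new extinctions; cascade stops.

never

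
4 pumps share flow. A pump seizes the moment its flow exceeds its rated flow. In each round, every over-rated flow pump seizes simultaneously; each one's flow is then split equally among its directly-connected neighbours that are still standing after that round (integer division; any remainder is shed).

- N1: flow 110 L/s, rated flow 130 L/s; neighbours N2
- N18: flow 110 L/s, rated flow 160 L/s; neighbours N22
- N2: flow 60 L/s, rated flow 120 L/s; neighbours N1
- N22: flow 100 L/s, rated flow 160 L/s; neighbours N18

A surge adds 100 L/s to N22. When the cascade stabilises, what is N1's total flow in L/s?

110

Round 1 — N22 at 200 > 160. N22 seizes.
  N22 sheds 200 L/s to N18: 200 each.
    N18: 110+200 = 310 > 160
Round 2 — N18 seizes.
  N18 sheds 310 L/s: no online neighbours, lost.
No further seizures.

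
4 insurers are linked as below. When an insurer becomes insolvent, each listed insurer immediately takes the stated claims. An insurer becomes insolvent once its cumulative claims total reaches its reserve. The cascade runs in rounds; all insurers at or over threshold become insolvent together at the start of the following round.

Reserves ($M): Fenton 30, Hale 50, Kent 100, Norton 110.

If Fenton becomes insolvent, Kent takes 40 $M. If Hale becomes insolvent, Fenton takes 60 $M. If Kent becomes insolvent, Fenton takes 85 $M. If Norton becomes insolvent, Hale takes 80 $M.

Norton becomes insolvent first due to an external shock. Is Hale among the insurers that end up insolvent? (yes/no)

yes

Round 1 — Norton becomes insolvent (initial).
  Hale: +80 → 80 ≥ 50
Round 2 — Hale becomes insolvent.
  Fenton: +60 → 60 ≥ 30
Round 3 — Fenton becomes insolvent.
  Kent: +40 → 40 < 100
No further insolvencies.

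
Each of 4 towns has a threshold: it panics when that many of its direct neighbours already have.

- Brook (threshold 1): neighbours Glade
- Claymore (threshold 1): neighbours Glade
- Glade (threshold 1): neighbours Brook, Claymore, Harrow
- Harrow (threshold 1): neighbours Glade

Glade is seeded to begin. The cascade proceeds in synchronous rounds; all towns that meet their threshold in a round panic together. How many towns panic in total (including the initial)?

4

Round 1 — Glade panics (initial).
Round 2 — checking thresholds:
  Brook: 1 of 1 neighbours ≥ 1, panics.
  Claymore: 1 of 1 neighbours ≥ 1, panics.
  Harrow: 1 of 1 neighbours ≥ 1, panics.
Round 3 — no new panics; cascade stops.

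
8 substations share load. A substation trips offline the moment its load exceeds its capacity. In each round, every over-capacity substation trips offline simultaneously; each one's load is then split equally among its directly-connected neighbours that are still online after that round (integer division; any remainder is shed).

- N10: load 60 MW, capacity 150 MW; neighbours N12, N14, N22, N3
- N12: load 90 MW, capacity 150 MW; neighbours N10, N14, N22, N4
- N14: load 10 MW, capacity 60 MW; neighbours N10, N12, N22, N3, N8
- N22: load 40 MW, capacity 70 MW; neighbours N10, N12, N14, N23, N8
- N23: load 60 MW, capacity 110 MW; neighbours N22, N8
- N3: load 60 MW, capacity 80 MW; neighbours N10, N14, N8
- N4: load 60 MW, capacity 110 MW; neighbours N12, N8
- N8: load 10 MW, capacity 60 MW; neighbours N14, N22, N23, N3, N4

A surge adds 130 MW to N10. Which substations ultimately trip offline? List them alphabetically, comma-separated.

Round 1 — N10 at 190 > 150. N10 trips offline.
  N10 sheds 190 MW to N12, N14, N22, N3: 47 each (2 lost).
    N12: 90+47 = 137 ≤ 150
    N14: 10+47 = 57 ≤ 60
    N22: 40+47 = 87 > 70
    N3: 60+47 = 107 > 80
Round 2 — N22, N3 trip offline.
  N22 sheds 87 MW to N12, N14, N23, N8: 21 each (3 lost).
    N12: 137+21 = 158 > 150
    N14: 57+21 = 78 > 60
    N23: 60+21 = 81 ≤ 110
    N8: 10+21 = 31 ≤ 60
  N3 sheds 107 MW to N14, N8: 53 each (1 lost).
    N14: 78+53 = 131 > 60
    N8: 31+53 = 84 > 60
Round 3 — N12, N14, N8 trip offline.
  N12 sheds 158 MW to N4: 158 each.
    N4: 60+158 = 218 > 110
  N14 sheds 131 MW: no online neighbours, lost.
  N8 sheds 84 MW to N23, N4: 42 each.
    N23: 81+42 = 123 > 110
    N4: 218+42 = 260 > 110
Round 4 — N23, N4 trip offline.
  N23 sheds 123 MW: no online neighbours, lost.
  N4 sheds 260 MW: no online neighbours, lost.
No further trips.

N10, N12, N14, N22, N23, N3, N4, N8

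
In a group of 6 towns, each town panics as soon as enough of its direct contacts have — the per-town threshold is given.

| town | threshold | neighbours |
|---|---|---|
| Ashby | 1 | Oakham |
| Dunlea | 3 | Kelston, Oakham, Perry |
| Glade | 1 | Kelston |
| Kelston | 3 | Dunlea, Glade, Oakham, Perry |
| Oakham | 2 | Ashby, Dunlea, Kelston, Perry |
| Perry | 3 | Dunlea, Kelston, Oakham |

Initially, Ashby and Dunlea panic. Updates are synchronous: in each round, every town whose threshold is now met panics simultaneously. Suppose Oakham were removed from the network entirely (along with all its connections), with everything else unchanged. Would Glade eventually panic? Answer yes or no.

no

With Oakham removed:
Round 1 — Ashby, Dunlea panic (initial).
Round 2 — no new panics; cascade stops.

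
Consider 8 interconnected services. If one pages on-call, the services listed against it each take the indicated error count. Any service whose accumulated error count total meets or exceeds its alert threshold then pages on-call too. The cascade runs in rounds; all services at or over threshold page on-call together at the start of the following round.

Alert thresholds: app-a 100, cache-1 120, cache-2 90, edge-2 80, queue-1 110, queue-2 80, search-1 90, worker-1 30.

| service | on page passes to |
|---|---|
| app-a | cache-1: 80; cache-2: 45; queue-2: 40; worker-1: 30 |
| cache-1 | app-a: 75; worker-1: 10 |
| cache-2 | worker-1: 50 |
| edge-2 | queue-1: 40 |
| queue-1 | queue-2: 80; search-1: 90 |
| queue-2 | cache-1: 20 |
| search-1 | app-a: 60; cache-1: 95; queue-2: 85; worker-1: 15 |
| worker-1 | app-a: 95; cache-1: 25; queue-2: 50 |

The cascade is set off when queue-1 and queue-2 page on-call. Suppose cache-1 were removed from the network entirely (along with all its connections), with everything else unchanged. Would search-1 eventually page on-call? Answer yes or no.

With cache-1 removed:
Round 1 — queue-1, queue-2 page on-call (initial).
  search-1: +90 → 90 ≥ 90
Round 2 — search-1 pages on-call.
  app-a: +60 → 60 < 100
  worker-1: +15 → 15 < 30
No further pages.

yes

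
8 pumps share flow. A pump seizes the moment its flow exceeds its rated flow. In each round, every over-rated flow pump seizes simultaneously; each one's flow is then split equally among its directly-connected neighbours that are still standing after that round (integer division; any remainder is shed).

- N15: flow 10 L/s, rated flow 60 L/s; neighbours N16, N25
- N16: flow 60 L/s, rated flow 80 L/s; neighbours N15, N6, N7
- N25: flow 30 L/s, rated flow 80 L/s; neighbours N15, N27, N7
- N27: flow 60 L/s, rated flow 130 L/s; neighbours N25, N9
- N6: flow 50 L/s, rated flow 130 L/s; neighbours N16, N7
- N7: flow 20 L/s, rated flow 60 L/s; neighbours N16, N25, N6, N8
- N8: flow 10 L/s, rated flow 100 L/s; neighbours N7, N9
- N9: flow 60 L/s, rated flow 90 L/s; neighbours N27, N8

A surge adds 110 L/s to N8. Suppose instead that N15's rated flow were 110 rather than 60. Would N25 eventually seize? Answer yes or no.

yes

With N15's rated flow at 110:
Round 1 — N8 at 120 > 100. N8 seizes.
  N8 sheds 120 L/s to N7, N9: 60 each.
    N7: 20+60 = 80 > 60
    N9: 60+60 = 120 > 90
Round 2 — N7, N9 seize.
  N7 sheds 80 L/s to N16, N25, N6: 26 each (2 lost).
    N16: 60+26 = 86 > 80
    N25: 30+26 = 56 ≤ 80
    N6: 50+26 = 76 ≤ 130
  N9 sheds 120 L/s to N27: 120 each.
    N27: 60+120 = 180 > 130
Round 3 — N16, N27 seize.
  N16 sheds 86 L/s to N15, N6: 43 each.
    N15: 10+43 = 53 ≤ 110
    N6: 76+43 = 119 ≤ 130
  N27 sheds 180 L/s to N25: 180 each.
    N25: 56+180 = 236 > 80
Round 4 — N25 seizes.
  N25 sheds 236 L/s to N15: 236 each.
    N15: 53+236 = 289 > 110
Round 5 — N15 seizes.
  N15 sheds 289 L/s: no online neighbours, lost.
No further seizures.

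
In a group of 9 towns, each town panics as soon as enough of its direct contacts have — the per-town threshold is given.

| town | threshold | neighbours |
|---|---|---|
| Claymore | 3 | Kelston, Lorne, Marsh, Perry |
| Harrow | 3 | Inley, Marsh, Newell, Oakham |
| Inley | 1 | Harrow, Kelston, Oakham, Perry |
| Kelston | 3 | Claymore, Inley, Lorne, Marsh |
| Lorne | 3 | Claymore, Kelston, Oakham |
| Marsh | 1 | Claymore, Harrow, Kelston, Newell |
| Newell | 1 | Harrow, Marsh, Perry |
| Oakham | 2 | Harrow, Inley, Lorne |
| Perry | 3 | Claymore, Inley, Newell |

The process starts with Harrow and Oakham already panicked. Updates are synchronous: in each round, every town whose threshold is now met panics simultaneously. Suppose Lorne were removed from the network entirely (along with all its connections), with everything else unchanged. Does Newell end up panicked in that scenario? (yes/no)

With Lorne removed:
Round 1 — Harrow, Oakham panic (initial).
Round 2 — checking thresholds:
  Inley: 2 of 4 neighbours ≥ 1, panics.
  Marsh: 1 of 4 neighbours ≥ 1, panics.
  Newell: 1 of 3 neighbours ≥ 1, panics.
Round 3 — no new panics; cascade stops.

yes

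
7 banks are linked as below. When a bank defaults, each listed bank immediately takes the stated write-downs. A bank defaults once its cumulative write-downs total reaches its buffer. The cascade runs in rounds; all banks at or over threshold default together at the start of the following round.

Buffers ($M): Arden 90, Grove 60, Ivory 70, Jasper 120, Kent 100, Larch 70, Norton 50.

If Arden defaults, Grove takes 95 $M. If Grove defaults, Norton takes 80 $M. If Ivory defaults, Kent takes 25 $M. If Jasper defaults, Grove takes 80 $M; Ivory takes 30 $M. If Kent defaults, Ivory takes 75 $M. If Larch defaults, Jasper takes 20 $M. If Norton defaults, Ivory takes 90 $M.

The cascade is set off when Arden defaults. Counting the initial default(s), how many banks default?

Round 1 — Arden defaults (initial).
  Grove: +95 → 95 ≥ 60
Round 2 — Grove defaults.
  Norton: +80 → 80 ≥ 50
Round 3 — Norton defaults.
  Ivory: +90 → 90 ≥ 70
Round 4 — Ivory defaults.
  Kent: +25 → 25 < 100
No further defaults.

4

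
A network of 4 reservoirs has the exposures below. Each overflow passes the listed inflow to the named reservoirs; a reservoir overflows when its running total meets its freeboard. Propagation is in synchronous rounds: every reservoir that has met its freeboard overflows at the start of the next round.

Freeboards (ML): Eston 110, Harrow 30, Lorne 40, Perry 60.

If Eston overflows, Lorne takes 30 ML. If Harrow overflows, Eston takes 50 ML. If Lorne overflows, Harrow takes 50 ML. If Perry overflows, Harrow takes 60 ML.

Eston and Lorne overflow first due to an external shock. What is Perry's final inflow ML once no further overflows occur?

0

Round 1 — Eston, Lorne overflow (initial).
  Harrow: +50 → 50 ≥ 30
Round 2 — Harrow overflows.
No further overflows.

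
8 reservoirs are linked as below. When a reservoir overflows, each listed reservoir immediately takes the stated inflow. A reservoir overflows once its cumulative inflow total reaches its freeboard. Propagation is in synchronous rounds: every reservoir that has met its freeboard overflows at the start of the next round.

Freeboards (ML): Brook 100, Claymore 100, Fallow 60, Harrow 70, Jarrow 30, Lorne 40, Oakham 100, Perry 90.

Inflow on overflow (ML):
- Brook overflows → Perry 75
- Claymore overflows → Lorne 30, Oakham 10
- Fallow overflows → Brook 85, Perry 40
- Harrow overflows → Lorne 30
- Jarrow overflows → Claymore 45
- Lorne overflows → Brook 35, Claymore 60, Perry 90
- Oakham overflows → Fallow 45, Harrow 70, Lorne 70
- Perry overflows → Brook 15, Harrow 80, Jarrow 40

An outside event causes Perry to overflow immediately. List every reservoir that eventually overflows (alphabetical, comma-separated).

Harrow, Jarrow, Perry

Round 1 — Perry overflows (initial).
  Brook: +15 → 15 < 100
  Harrow: +80 → 80 ≥ 70
  Jarrow: +40 → 40 ≥ 30
Round 2 — Harrow, Jarrow overflow.
  Claymore: +45 → 45 < 100
  Lorne: +30 → 30 < 40
No further overflows.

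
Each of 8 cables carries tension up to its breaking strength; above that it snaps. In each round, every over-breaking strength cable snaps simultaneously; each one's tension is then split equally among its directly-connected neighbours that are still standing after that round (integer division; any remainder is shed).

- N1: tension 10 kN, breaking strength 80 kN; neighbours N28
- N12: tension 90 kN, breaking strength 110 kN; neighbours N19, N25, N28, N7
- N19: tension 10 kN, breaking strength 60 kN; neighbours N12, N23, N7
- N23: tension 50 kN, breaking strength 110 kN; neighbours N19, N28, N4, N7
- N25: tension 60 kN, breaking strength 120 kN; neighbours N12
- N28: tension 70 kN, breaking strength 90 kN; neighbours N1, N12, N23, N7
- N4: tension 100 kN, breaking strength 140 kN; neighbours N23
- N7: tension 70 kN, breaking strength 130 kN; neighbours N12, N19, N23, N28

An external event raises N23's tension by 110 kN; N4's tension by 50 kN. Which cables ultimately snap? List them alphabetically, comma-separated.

N12, N19, N23, N25, N28, N4, N7

Round 1 — N23 at 160 > 110; N4 at 150 > 140. N23, N4 snap.
  N23 sheds 160 kN to N19, N28, N7: 53 each (1 lost).
    N19: 10+53 = 63 > 60
    N28: 70+53 = 123 > 90
    N7: 70+53 = 123 ≤ 130
  N4 sheds 150 kN: no online neighbours, lost.
Round 2 — N19, N28 snap.
  N19 sheds 63 kN to N12, N7: 31 each (1 lost).
    N12: 90+31 = 121 > 110
    N7: 123+31 = 154 > 130
  N28 sheds 123 kN to N1, N12, N7: 41 each.
    N1: 10+41 = 51 ≤ 80
    N12: 121+41 = 162 > 110
    N7: 154+41 = 195 > 130
Round 3 — N12, N7 snap.
  N12 sheds 162 kN to N25: 162 each.
    N25: 60+162 = 222 > 120
  N7 sheds 195 kN: no online neighbours, lost.
Round 4 — N25 snaps.
  N25 sheds 222 kN: no online neighbours, lost.
No further breaks.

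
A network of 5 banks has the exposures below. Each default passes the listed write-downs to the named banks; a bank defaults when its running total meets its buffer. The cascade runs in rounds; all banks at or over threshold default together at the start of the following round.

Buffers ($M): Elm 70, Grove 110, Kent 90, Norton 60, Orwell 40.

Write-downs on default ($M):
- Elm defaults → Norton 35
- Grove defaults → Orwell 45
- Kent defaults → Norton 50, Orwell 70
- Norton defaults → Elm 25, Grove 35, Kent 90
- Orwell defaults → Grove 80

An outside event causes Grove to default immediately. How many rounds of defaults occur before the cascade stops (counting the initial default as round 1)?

2

Round 1 — Grove defaults (initial).
  Orwell: +45 → 45 ≥ 40
Round 2 — Orwell defaults.
No further defaults.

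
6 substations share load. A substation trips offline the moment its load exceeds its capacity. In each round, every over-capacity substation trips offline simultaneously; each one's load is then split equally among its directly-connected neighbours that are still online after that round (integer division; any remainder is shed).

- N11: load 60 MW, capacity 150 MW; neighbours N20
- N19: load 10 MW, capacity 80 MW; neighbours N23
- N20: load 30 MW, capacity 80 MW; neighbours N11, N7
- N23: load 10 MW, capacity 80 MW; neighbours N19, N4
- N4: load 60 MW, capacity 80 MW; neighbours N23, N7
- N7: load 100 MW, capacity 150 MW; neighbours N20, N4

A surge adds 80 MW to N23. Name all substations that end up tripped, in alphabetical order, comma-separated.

N11, N20, N23, N4, N7

Round 1 — N23 at 90 > 80. N23 trips offline.
  N23 sheds 90 MW to N19, N4: 45 each.
    N19: 10+45 = 55 ≤ 80
    N4: 60+45 = 105 > 80
Round 2 — N4 trips offline.
  N4 sheds 105 MW to N7: 105 each.
    N7: 100+105 = 205 > 150
Round 3 — N7 trips offline.
  N7 sheds 205 MW to N20: 205 each.
    N20: 30+205 = 235 > 80
Round 4 — N20 trips offline.
  N20 sheds 235 MW to N11: 235 each.
    N11: 60+235 = 295 > 150
Round 5 — N11 trips offline.
  N11 sheds 295 MW: no online neighbours, lost.
No further trips.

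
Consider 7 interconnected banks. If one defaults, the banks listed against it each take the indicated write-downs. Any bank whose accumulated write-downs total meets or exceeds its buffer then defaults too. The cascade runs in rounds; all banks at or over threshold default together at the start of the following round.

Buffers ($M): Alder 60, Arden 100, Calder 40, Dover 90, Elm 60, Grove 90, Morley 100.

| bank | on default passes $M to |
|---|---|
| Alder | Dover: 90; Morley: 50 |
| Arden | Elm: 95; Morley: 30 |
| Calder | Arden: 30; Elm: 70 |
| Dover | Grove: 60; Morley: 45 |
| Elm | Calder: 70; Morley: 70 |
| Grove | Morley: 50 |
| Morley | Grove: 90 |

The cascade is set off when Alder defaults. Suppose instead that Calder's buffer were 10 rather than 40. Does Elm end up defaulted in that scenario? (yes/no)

no

With Calder's buffer at 10:
Round 1 — Alder defaults (initial).
  Dover: +90 → 90 ≥ 90
  Morley: +50 → 50 < 100
Round 2 — Dover defaults.
  Grove: +60 → 60 < 90
  Morley: +45 → 95 < 100
No further defaults.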